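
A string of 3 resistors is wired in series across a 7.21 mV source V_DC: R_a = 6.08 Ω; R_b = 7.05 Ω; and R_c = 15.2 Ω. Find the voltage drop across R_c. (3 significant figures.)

Total series resistance ΣR = 6.08 + 7.05 + 15.2 = 28.33 Ω.
Voltage divider: V = V_DC · (15.20 / 28.33) = 7.21 × 0.5365 = 3.868 mV.

V ≈ 3.87 mV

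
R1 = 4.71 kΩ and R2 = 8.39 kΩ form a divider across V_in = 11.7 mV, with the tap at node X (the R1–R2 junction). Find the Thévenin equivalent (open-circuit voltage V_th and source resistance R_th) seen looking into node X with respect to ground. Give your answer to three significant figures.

V_th ≈ 7.49 mV, R_th ≈ 3.02 kΩ

Open-circuit (no load on X): V_th = V_in · R2/(R1 + R2) = 11.7 × 8.39/(4.710 + 8.39) = 7.493 mV.
Looking into X with the source shorted: R_th = R1·R2/(R1+R2) = 4.710 × 8.39/13.10 = 3.017 kΩ.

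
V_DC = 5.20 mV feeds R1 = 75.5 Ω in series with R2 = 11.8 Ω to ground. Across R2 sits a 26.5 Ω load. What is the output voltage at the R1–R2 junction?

V_out ≈ 0.507 mV

R2 ‖ R_L = (11.8 × 26.5)/(11.8 + 26.5) = 8.164 Ω.
Then V_out = V_DC · R2'/(R1 + R2') = 5.20 × 8.164/83.66 = 0.5074 mV.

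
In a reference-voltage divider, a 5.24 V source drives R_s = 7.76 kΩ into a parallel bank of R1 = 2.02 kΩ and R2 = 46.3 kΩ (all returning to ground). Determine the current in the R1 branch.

I ≈ 0.518 mA

Equivalent of the parallel group: R_p = 1.936 kΩ.
V_A by voltage divider: V_A = 5.24 × 1.936/(7.76 + 1.936) = 1.046 V.
Branch current I = V_A/R1 = 1.046/2.02 = 0.5179 mA.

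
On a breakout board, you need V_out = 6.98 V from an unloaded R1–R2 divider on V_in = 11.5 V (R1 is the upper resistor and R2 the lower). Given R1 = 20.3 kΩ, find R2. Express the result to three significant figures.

Required fraction k = V_out/V_in = 0.6070.
So R2 = R1 · V_out/(V_in − V_out) = 20.3 × 6.98/(11.5 − 6.98) = 20.3 × 1.544 = 31.35 kΩ.

R2 ≈ 31.3 kΩ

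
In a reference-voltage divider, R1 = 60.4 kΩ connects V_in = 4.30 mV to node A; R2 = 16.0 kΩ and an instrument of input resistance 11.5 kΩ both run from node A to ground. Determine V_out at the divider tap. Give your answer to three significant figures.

R2 ‖ R_L = (16.0 × 11.5)/(16.0 + 11.5) = 6.691 kΩ.
Voltage divider with the loaded lower leg: V_out = 4.30 × 6.691/(60.4 + 6.691) = 4.30 × 0.09973 = 0.4288 mV.

V_out ≈ 0.429 mV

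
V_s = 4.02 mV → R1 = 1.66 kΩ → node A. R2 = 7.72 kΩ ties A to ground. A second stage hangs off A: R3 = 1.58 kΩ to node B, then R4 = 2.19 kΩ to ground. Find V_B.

Looking into the second stage from A: R3 + R4 = 3.770 kΩ appears in parallel with R2.
R2 ‖ (R3+R4) = 2.533 kΩ.
First divider: V_A = V_s · 2.533/(1.66 + 2.533) = 2.428 mV.
Stage 2 is unloaded, so V_B = V_A · R4/(R3+R4) = 2.428 × 2.19/3.770 = 1.411 mV.

V_B ≈ 1.41 mV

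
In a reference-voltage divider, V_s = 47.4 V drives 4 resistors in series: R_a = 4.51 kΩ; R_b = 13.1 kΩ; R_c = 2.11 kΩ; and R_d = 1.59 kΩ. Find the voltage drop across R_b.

ΣR = 4.51 + 13.1 + 2.11 + 1.59 = 21.31 kΩ.
Voltage divider: V = V_s · (13.10 / 21.31) = 47.4 × 0.6147 = 29.14 V.

V ≈ 29.1 V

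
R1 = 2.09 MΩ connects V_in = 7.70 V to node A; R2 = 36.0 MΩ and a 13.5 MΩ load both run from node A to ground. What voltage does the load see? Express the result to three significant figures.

V_out ≈ 6.35 V

The load sits in parallel with R2, giving an effective lower resistance R2' = R2·R_L/(R2+R_L) = 9.818 MΩ.
Now apply the divider: V_out = 7.70 × 0.8245 = 6.349 V.
(Unloaded it would be 7.28 V; the load pulls it down.)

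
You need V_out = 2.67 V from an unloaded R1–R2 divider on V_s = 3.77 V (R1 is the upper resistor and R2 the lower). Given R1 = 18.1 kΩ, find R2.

The divider ratio is R2/(R1+R2) = 2.67/3.77 = 0.7082.
So R2 = R1 · V_out/(V_s − V_out) = 18.1 × 2.67/(3.77 − 2.67) = 18.1 × 2.427 = 43.93 kΩ.

R2 ≈ 43.9 kΩ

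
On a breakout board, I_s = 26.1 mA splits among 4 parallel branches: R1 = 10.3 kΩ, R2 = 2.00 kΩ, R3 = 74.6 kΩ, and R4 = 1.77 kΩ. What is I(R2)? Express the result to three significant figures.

I ≈ 11.1 mA

ΣG = 1/10.3 + 1/2.00 + 1/74.6 + 1/1.77 = 1.175.
Current divider: I(R2) = I_s · G_k/ΣG = 26.1 × (0.5000/1.175) = 26.1 × 0.4254 = 11.10 mA.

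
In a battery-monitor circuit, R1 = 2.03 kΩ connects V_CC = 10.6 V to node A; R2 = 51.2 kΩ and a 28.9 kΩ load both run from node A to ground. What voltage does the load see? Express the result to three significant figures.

First combine the lower leg with the load: R2 ‖ R_L = 18.47 kΩ.
Then V_out = V_CC · R2'/(R1 + R2') = 10.6 × 18.47/20.50 = 9.550 V.

V_out ≈ 9.55 V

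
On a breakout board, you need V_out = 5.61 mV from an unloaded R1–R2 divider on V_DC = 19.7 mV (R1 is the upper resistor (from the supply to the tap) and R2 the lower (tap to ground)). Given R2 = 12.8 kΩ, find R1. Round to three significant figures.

V_out/V_DC = R2/(R1+R2) = 0.2848.
R1 = R2·(1/k − 1) = 12.8 × 2.512 = 32.15 kΩ.

R1 ≈ 32.1 kΩ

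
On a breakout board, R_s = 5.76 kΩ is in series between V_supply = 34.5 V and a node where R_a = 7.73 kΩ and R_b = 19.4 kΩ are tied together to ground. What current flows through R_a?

I ≈ 2.19 mA

Combine the parallel branches: R_p = (1/7.73 + 1/19.4)⁻¹ = 5.528 kΩ.
V_A by voltage divider: V_A = 34.5 × 5.528/(5.76 + 5.528) = 16.89 V.
I(R_a) = V_A / R_a = 16.89/7.73 = 2.186 mA.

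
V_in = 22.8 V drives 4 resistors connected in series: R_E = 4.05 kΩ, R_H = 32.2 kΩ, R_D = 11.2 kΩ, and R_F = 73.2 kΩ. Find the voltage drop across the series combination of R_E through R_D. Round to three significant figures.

V ≈ 8.97 V

ΣR = 4.05 + 32.2 + 11.2 + 73.2 = 120.7 kΩ.
R_{R_E..R_D} = 4.05 + 32.2 + 11.2 = 47.45 kΩ.
By the voltage-divider rule, V = 22.8 × 47.45/120.7 = 8.967 V.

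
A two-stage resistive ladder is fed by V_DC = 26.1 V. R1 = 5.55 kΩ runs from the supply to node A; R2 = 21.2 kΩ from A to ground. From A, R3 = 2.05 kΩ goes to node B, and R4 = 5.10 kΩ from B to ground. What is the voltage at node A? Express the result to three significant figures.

V_A ≈ 12.8 V

The second stage (R3 + R4 = 7.150 kΩ) loads node A in parallel with R2.
Effective lower resistance at A: R2 ‖ 7.150 = 5.347 kΩ.
First divider: V_A = V_DC · 5.347/(5.55 + 5.347) = 12.81 V.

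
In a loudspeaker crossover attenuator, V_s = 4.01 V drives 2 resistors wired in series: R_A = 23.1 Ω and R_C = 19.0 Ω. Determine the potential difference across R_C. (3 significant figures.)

ΣR = 23.1 + 19.0 = 42.10 Ω.
By the voltage-divider rule, V = 4.01 × 19.00/42.10 = 1.810 V.

V ≈ 1.81 V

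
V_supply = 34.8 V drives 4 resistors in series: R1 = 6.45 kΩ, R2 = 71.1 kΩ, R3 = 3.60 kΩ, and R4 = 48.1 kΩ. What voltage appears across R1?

ΣR = 6.45 + 71.1 + 3.60 + 48.1 = 129.2 kΩ.
By the voltage-divider rule, V = 34.8 × 6.450/129.2 = 1.737 V.

V ≈ 1.74 V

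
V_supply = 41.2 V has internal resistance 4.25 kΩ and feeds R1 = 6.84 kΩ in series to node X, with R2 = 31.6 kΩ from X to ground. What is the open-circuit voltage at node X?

V_th ≈ 30.5 V

R1' = 4.25 + 6.84 = 11.09 kΩ (source resistance + R1).
With X open, the divider is unloaded: V_th = 41.2 × 31.6/42.69 = 30.50 V.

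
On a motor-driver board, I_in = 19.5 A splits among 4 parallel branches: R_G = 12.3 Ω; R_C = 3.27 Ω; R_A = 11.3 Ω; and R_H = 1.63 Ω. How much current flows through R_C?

Total conductance ΣG = 1/12.3 + 1/3.27 + 1/11.3 + 1/1.63 = 1.089 (units of 1/Ω).
Current divider: I(R_C) = I_in · G_k/ΣG = 19.5 × (0.3058/1.089) = 19.5 × 0.2808 = 5.475 A.

I ≈ 5.48 A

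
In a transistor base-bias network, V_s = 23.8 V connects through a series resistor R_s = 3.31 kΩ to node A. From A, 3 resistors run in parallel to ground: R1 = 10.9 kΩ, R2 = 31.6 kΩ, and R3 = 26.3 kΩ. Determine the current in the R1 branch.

Parallel bank: R_p = 1/(1/10.9 + 1/31.6 + 1/26.3) = 6.195 kΩ.
V_A by voltage divider: V_A = 23.8 × 6.195/(3.31 + 6.195) = 15.51 V.
Branch current I = V_A/R1 = 15.51/10.9 = 1.423 mA.

I ≈ 1.42 mA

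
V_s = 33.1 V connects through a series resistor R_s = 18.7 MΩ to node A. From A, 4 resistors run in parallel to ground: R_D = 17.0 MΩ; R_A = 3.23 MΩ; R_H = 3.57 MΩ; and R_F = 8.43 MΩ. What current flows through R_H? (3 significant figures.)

Parallel bank: R_p = 1/(1/17.0 + 1/3.23 + 1/3.57 + 1/8.43) = 1.304 MΩ.
V_A = 33.1 × 1.304/20.00 = 2.157 V.
Branch current I = V_A/R_H = 2.157/3.57 = 0.6042 µA.
(Equivalently: I_total = 1.655 µA, then current-divider fraction G_k/ΣG = 0.3651.)

I ≈ 0.604 µA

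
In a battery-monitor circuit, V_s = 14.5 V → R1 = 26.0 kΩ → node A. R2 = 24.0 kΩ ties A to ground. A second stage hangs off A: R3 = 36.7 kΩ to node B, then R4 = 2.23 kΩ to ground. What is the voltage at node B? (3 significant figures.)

V_B ≈ 0.302 V

The second stage (R3 + R4 = 38.93 kΩ) loads node A in parallel with R2.
R2 ‖ (R3+R4) = 14.85 kΩ.
V_A = 14.5 × 14.85/(26.0 + 14.85) = 5.270 V.
Then the unloaded second divider: V_B = V_A × R4/(R3+R4) = 5.270 × 0.05728 = 0.3019 V.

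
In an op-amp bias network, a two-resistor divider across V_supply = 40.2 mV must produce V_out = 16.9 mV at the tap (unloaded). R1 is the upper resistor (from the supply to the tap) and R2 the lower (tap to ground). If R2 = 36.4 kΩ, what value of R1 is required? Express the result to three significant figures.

R1 ≈ 50.2 kΩ

The divider ratio is R2/(R1+R2) = 16.9/40.2 = 0.4204.
R1 = R2·(1/k − 1) = 36.4 × 1.379 = 50.18 kΩ.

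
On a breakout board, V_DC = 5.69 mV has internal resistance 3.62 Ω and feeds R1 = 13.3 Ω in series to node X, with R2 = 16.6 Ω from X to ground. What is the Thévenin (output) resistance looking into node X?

R_th ≈ 8.38 Ω

R1' = 3.62 + 13.3 = 16.92 Ω (source resistance + R1).
With V_DC suppressed (replaced by a short), R_th = R1' ‖ R2 = (16.92 × 16.6)/(16.92 + 16.6) = 8.379 Ω.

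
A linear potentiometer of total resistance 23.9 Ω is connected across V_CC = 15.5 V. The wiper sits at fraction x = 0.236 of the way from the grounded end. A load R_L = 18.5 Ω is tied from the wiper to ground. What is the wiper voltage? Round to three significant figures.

V_out ≈ 2.97 V

Split the track: R_lower = x·R_p = 5.640 Ω, R_upper = (1−x)·R_p = 18.26 Ω.
R_L loads the lower segment: effective lower R = 4.323 Ω.
Then V_out = V_CC · 4.323/(18.26 + 4.323) = 2.967 V.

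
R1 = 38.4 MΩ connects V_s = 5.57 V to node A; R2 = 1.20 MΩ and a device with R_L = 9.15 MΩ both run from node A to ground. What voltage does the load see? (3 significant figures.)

First combine the lower leg with the load: R2 ‖ R_L = 1.061 MΩ.
Voltage divider with the loaded lower leg: V_out = 5.57 × 1.061/(38.4 + 1.061) = 5.57 × 0.02688 = 0.1497 V.

V_out ≈ 0.150 V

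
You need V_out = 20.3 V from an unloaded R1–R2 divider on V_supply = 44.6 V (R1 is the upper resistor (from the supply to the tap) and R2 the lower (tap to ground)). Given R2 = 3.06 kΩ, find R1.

The divider ratio is R2/(R1+R2) = 20.3/44.6 = 0.4552.
So R1 = R2 · (V_supply/V_out − 1) = 3.06 × (44.6/20.3 − 1) = 3.06 × 1.197 = 3.663 kΩ.

R1 ≈ 3.66 kΩ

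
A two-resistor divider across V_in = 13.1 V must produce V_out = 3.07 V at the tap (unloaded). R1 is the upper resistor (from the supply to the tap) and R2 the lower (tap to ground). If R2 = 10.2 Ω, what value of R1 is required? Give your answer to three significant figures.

V_out/V_in = R2/(R1+R2) = 0.2344.
R1 = R2·(1/k − 1) = 10.2 × 3.267 = 33.32 Ω.

R1 ≈ 33.3 Ω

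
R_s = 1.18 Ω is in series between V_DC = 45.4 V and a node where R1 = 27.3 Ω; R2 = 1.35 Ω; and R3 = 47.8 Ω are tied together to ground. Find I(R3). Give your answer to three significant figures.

I ≈ 0.489 A

Equivalent of the parallel group: R_p = 1.253 Ω.
V_A by voltage divider: V_A = 45.4 × 1.253/(1.18 + 1.253) = 23.38 V.
Branch current I = V_A/R3 = 23.38/47.8 = 0.4891 A.
(Equivalently: I_total = 18.66 A, then current-divider fraction G_k/ΣG = 0.02621.)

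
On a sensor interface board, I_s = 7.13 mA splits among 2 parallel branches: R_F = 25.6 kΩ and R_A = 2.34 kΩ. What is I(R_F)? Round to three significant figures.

Two-branch current divider: I_k = I_s · R_other/(R_1 + R_2).
I(R_F) = 7.13 × 2.34/(25.6 + 2.34) = 7.13 × 0.08375 = 0.5971 mA.

I ≈ 0.597 mA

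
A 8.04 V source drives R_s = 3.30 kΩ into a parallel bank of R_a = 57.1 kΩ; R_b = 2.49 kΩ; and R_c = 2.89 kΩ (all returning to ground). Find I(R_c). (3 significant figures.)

I ≈ 0.789 mA

Equivalent of the parallel group: R_p = 1.307 kΩ.
V_A by voltage divider: V_A = 8.04 × 1.307/(3.30 + 1.307) = 2.281 V.
Branch current I = V_A/R_c = 2.281/2.89 = 0.7892 mA.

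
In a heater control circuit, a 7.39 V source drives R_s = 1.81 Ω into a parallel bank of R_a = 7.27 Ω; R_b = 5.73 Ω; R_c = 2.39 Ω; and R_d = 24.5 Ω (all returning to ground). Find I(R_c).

Parallel bank: R_p = 1/(1/7.27 + 1/5.73 + 1/2.39 + 1/24.5) = 1.297 Ω.
V_A = 7.39 × 1.297/3.107 = 3.084 V.
Branch current I = V_A/R_c = 3.084/2.39 = 1.290 A.
(Check via current divider: I_total = 2.379 A; share G_k/ΣG = 0.5425 → same result.)

I ≈ 1.29 A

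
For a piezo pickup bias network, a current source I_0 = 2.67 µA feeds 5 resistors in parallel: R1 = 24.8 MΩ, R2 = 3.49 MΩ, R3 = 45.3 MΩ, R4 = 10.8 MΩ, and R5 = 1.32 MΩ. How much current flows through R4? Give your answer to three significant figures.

Conductances: ΣG = 1/24.8 + 1/3.49 + 1/45.3 + 1/10.8 + 1/1.32 = 1.199 (1/MΩ).
R4 takes the fraction G_k/ΣG = 0.09259/1.199 = 0.07722, so I = 2.67 × 0.07722 = 0.2062 µA.

I ≈ 0.206 µA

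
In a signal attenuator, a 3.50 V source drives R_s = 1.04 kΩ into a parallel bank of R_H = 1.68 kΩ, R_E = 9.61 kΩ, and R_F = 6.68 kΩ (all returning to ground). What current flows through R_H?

I ≈ 1.11 mA

Combine the parallel branches: R_p = (1/1.68 + 1/9.61 + 1/6.68)⁻¹ = 1.178 kΩ.
Node voltage V_A = V_s · R_p/(R_s + R_p) = 3.50 × 0.5311 = 1.859 V.
Branch current I = V_A/R_H = 1.859/1.68 = 1.106 mA.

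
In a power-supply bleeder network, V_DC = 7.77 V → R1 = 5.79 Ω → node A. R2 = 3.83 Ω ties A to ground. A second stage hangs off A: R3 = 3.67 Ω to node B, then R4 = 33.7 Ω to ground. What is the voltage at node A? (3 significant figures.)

Looking into the second stage from A: R3 + R4 = 37.37 Ω appears in parallel with R2.
Effective lower resistance at A: R2 ‖ 37.37 = 3.474 Ω.
So V_A = 7.77 × 0.3750 = 2.914 V.

V_A ≈ 2.91 V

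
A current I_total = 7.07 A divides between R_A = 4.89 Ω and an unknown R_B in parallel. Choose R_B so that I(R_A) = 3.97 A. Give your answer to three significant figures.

Two-branch current divider: I_A = I_total · R_B/(R_A + R_B).
With f = 0.5615, R_B = R_A · f/(1−f) = 4.89 × 1.281 = 6.262 Ω.

R_B ≈ 6.26 Ω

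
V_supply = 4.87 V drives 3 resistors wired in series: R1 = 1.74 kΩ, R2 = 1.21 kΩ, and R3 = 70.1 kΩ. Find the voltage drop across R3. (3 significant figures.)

V ≈ 4.67 V

ΣR = 1.74 + 1.21 + 70.1 = 73.05 kΩ.
V = V_supply · R/ΣR = 4.87 × 0.9596 = 4.673 V.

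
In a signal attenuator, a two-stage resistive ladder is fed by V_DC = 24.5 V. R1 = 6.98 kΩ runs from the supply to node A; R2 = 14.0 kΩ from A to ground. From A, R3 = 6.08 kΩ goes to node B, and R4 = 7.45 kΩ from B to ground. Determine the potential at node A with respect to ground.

Looking into the second stage from A: R3 + R4 = 13.53 kΩ appears in parallel with R2.
Effective lower resistance at A: R2 ‖ 13.53 = 6.880 kΩ.
First divider: V_A = V_DC · 6.880/(6.98 + 6.880) = 12.16 V.

V_A ≈ 12.2 V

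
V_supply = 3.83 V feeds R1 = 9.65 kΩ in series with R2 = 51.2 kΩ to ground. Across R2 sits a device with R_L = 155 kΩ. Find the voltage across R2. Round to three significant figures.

V_out ≈ 3.06 V

R2 ‖ R_L = (51.2 × 155)/(51.2 + 155) = 38.49 kΩ.
Then V_out = V_supply · R2'/(R1 + R2') = 3.83 × 38.49/48.14 = 3.062 V.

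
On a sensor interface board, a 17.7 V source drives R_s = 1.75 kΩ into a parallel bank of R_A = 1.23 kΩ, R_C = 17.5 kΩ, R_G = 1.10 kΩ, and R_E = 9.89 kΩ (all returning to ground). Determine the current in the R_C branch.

Parallel bank: R_p = 1/(1/1.23 + 1/17.5 + 1/1.10 + 1/9.89) = 0.5318 kΩ.
V_A by voltage divider: V_A = 17.7 × 0.5318/(1.75 + 0.5318) = 4.125 V.
Branch current I = V_A/R_C = 4.125/17.5 = 0.2357 mA.
(Equivalently: I_total = 7.757 mA, then current-divider fraction G_k/ΣG = 0.03039.)

I ≈ 0.236 mA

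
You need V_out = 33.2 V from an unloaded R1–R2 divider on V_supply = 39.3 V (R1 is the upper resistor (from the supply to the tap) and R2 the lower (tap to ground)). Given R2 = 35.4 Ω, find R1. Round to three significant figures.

R1 ≈ 6.50 Ω

The divider ratio is R2/(R1+R2) = 33.2/39.3 = 0.8448.
R1 = R2·(1/k − 1) = 35.4 × 0.1837 = 6.504 Ω.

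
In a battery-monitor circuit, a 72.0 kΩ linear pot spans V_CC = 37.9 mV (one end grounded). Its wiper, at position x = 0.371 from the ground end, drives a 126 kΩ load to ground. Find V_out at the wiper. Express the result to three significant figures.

The pot divides into 45.29 kΩ above the wiper and 26.71 kΩ below.
(x·R_p) ‖ R_L = 22.04 kΩ.
Loaded-divider output: V_out = 37.9 × 0.3273 = 12.41 mV.

V_out ≈ 12.4 mV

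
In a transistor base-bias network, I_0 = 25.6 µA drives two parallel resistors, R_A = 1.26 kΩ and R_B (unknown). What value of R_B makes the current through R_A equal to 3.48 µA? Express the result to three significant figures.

R_B ≈ 0.198 kΩ

In a two-way split, I_A/I_0 = R_B/(R_A + R_B).
3.48/25.6 = R_B/(R_A + R_B) → R_B = R_A · (0.1359)/(1 − 0.1359) = 1.26 × 0.1573 = 0.1982 kΩ.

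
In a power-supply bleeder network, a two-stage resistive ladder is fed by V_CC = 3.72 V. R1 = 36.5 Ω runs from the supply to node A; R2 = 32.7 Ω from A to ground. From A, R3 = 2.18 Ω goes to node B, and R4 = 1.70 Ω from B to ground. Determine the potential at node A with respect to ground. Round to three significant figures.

Looking into the second stage from A: R3 + R4 = 3.880 Ω appears in parallel with R2.
R2 ‖ (R3+R4) = 3.468 Ω.
First divider: V_A = V_CC · 3.468/(36.5 + 3.468) = 0.3228 V.

V_A ≈ 0.323 V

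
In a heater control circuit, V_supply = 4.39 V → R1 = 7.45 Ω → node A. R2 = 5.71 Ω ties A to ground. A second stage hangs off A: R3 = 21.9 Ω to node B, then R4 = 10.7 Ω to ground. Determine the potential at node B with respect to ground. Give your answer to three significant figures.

The second stage (R3 + R4 = 32.60 Ω) loads node A in parallel with R2.
R2 ‖ (R3+R4) = 4.859 Ω.
V_A = 4.39 × 4.859/(7.45 + 4.859) = 1.733 V.
V_B = V_A × 0.3282 = 0.5688 V.

V_B ≈ 0.569 V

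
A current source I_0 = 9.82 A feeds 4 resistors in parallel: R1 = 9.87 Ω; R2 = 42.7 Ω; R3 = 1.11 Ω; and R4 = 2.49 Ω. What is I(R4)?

ΣG = 1/9.87 + 1/42.7 + 1/1.11 + 1/2.49 = 1.427.
R4 takes the fraction G_k/ΣG = 0.4016/1.427 = 0.2814, so I = 9.82 × 0.2814 = 2.763 A.

I ≈ 2.76 A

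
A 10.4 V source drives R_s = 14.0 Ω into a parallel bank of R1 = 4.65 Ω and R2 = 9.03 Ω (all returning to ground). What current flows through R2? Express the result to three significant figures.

I ≈ 0.207 A

Parallel bank: R_p = 1/(1/4.65 + 1/9.03) = 3.069 Ω.
Node voltage V_A = V_DC · R_p/(R_s + R_p) = 10.4 × 0.1798 = 1.870 V.
I(R2) = V_A / R2 = 1.870/9.03 = 0.2071 A.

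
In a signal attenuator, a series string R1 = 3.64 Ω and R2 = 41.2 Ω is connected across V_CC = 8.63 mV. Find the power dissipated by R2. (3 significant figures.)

The common current is I = 8.63/44.84 = 0.1925 mA.
V(R2) = I·R = 7.929 mV; P = V·I = 7.929 × 0.1925 = 1.526 µW.

P ≈ 1.53 µW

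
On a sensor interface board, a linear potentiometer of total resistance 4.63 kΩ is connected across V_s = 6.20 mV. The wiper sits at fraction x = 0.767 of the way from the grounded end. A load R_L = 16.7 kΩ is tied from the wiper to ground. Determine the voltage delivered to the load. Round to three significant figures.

V_out ≈ 4.53 mV

Split the track: R_lower = x·R_p = 3.551 kΩ, R_upper = (1−x)·R_p = 1.079 kΩ.
(x·R_p) ‖ R_L = 2.928 kΩ.
Loaded-divider output: V_out = 6.20 × 0.7308 = 4.531 mV.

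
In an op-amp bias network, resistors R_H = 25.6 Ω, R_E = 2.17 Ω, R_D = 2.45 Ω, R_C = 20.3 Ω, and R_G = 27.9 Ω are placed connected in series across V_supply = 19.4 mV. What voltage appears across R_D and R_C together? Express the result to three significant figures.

Total series resistance ΣR = 25.6 + 2.17 + 2.45 + 20.3 + 27.9 = 78.42 Ω.
R_{R_D..R_C} = 2.45 + 20.3 = 22.75 Ω.
Voltage divider: V = V_supply · (22.75 / 78.42) = 19.4 × 0.2901 = 5.628 mV.

V ≈ 5.63 mV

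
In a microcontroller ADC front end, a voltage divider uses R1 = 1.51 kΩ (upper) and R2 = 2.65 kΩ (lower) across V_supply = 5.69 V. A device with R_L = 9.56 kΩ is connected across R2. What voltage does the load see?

V_out ≈ 3.29 V

The load sits in parallel with R2, giving an effective lower resistance R2' = R2·R_L/(R2+R_L) = 2.075 kΩ.
Voltage divider with the loaded lower leg: V_out = 5.69 × 2.075/(1.51 + 2.075) = 5.69 × 0.5788 = 3.293 V.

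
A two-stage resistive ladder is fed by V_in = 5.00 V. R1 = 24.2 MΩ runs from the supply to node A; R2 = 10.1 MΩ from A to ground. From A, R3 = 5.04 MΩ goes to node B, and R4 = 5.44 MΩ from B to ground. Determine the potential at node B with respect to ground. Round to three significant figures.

V_B ≈ 0.455 V

The second stage (R3 + R4 = 10.48 MΩ) loads node A in parallel with R2.
R2 ‖ (R3+R4) = 5.143 MΩ.
First divider: V_A = V_in · 5.143/(24.2 + 5.143) = 0.8764 V.
Then the unloaded second divider: V_B = V_A × R4/(R3+R4) = 0.8764 × 0.5191 = 0.4549 V.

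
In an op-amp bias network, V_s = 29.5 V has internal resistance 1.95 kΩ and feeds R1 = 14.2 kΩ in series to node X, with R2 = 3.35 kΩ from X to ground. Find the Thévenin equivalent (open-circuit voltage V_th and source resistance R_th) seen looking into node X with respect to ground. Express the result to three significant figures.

R1' = 1.95 + 14.2 = 16.15 kΩ (source resistance + R1).
V_th is the unloaded tap voltage: V_s · R2/(R1'+R2) = 29.5 × 0.1718 = 5.068 V.
With V_s suppressed (replaced by a short), R_th = R1' ‖ R2 = (16.15 × 3.35)/(16.15 + 3.35) = 2.774 kΩ.

V_th ≈ 5.07 V, R_th ≈ 2.77 kΩ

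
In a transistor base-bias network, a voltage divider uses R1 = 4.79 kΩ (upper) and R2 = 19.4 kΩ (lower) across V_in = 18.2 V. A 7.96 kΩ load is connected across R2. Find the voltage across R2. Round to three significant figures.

V_out ≈ 9.84 V

First combine the lower leg with the load: R2 ‖ R_L = 5.644 kΩ.
Voltage divider with the loaded lower leg: V_out = 18.2 × 5.644/(4.79 + 5.644) = 18.2 × 0.5409 = 9.845 V.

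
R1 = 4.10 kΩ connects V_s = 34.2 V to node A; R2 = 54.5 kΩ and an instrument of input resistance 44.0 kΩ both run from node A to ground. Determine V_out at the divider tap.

First combine the lower leg with the load: R2 ‖ R_L = 24.35 kΩ.
Now apply the divider: V_out = 34.2 × 0.8559 = 29.27 V.

V_out ≈ 29.3 V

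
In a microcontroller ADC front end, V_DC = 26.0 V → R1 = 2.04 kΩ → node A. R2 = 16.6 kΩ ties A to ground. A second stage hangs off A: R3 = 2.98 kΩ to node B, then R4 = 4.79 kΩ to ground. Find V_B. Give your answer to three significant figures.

Looking into the second stage from A: R3 + R4 = 7.770 kΩ appears in parallel with R2.
Effective lower resistance at A: R2 ‖ 7.770 = 5.293 kΩ.
V_A = 26.0 × 5.293/(2.04 + 5.293) = 18.77 V.
Stage 2 is unloaded, so V_B = V_A · R4/(R3+R4) = 18.77 × 4.79/7.770 = 11.57 V.

V_B ≈ 11.6 V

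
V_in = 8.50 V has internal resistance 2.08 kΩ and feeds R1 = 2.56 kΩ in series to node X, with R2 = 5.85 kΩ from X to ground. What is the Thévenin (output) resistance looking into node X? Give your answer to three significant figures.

R_th ≈ 2.59 kΩ

R1' = 2.08 + 2.56 = 4.640 kΩ (source resistance + R1).
Looking into X with the source shorted: R_th = R1'·R2/(R1'+R2) = 4.640 × 5.85/10.49 = 2.588 kΩ.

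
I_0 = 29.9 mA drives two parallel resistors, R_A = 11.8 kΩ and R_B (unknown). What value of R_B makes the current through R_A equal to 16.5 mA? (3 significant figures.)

R_B ≈ 14.5 kΩ

Two-branch current divider: I_A = I_0 · R_B/(R_A + R_B).
16.5/29.9 = R_B/(R_A + R_B) → R_B = R_A · (0.5518)/(1 − 0.5518) = 11.8 × 1.231 = 14.53 kΩ.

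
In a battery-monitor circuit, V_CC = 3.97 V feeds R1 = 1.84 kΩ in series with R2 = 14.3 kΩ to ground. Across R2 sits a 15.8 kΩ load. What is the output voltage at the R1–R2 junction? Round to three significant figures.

V_out ≈ 3.19 V

The load sits in parallel with R2, giving an effective lower resistance R2' = R2·R_L/(R2+R_L) = 7.506 kΩ.
Now apply the divider: V_out = 3.97 × 0.8031 = 3.188 V.
(Unloaded it would be 3.52 V; the load pulls it down.)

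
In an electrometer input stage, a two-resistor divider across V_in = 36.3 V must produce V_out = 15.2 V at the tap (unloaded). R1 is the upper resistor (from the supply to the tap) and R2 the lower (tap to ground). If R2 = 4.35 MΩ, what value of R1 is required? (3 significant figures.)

R1 ≈ 6.04 MΩ

Required fraction k = V_out/V_in = 0.4187.
Rearranging, R1 = R2·(1−k)/k = 4.35 × 1.388 = 6.038 MΩ.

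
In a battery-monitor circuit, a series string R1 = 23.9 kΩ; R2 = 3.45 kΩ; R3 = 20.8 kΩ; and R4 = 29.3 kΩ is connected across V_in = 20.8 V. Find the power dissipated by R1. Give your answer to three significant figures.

The common current is I = 20.8/77.45 = 0.2686 mA.
V(R1) = I·R = 6.419 V; P = V·I = 6.419 × 0.2686 = 1.724 mW.

P ≈ 1.72 mW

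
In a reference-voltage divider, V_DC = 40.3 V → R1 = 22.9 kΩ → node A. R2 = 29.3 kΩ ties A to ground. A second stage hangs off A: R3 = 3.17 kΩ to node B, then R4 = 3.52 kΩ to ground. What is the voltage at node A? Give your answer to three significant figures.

V_A ≈ 7.74 V

Looking into the second stage from A: R3 + R4 = 6.690 kΩ appears in parallel with R2.
Effective lower resistance at A: R2 ‖ 6.690 = 5.446 kΩ.
So V_A = 40.3 × 0.1921 = 7.743 V.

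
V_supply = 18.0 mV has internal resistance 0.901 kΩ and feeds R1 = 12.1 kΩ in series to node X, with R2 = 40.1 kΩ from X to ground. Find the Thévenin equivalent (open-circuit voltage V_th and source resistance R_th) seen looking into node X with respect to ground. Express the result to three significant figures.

V_th ≈ 13.6 mV, R_th ≈ 9.82 kΩ

R1' = 0.901 + 12.1 = 13.00 kΩ (source resistance + R1).
Open-circuit (no load on X): V_th = V_supply · R2/(R1' + R2) = 18.0 × 40.1/(13.00 + 40.1) = 13.59 mV.
Looking into X with the source shorted: R_th = R1'·R2/(R1'+R2) = 13.00 × 40.1/53.10 = 9.818 kΩ.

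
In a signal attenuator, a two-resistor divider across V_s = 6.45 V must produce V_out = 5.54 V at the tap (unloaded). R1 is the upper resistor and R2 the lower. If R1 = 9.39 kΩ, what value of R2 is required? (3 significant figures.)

V_out/V_s = R2/(R1+R2) = 0.8589.
Rearranging, R2 = R1·k/(1−k) = 9.39 × 6.088 = 57.17 kΩ.

R2 ≈ 57.2 kΩ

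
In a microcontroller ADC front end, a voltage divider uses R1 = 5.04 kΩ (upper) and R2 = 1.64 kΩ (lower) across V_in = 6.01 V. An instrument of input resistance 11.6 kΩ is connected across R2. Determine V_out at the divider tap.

The load sits in parallel with R2, giving an effective lower resistance R2' = R2·R_L/(R2+R_L) = 1.437 kΩ.
Now apply the divider: V_out = 6.01 × 0.2218 = 1.333 V.

V_out ≈ 1.33 V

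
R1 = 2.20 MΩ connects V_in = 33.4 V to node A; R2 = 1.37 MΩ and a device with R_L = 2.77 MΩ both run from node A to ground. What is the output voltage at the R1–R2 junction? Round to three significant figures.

The load sits in parallel with R2, giving an effective lower resistance R2' = R2·R_L/(R2+R_L) = 0.9166 MΩ.
Voltage divider with the loaded lower leg: V_out = 33.4 × 0.9166/(2.20 + 0.9166) = 33.4 × 0.2941 = 9.823 V.
(Unloaded it would be 12.8 V; the load pulls it down.)

V_out ≈ 9.82 V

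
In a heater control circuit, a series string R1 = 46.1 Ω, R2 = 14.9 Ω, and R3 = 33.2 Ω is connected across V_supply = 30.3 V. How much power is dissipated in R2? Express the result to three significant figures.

The common current is I = 30.3/94.20 = 0.3217 A.
P(R2) = I²·R2 = (0.3217)² × 14.9 = 1.542 W.

P ≈ 1.54 W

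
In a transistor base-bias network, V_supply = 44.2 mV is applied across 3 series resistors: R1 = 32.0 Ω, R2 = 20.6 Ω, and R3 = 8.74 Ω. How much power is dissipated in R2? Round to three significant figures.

The common current is I = 44.2/61.34 = 0.7206 mA.
P(R2) = I²·R2 = (0.7206)² × 20.6 = 10.70 µW.

P ≈ 10.7 µW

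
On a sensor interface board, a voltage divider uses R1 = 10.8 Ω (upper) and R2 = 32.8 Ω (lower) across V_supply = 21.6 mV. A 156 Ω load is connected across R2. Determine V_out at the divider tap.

R2 ‖ R_L = (32.8 × 156)/(32.8 + 156) = 27.10 Ω.
Voltage divider with the loaded lower leg: V_out = 21.6 × 27.10/(10.8 + 27.10) = 21.6 × 0.7151 = 15.45 mV.

V_out ≈ 15.4 mV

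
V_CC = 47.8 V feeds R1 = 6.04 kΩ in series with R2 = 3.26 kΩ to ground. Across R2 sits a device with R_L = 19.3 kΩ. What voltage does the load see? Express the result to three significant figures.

The load sits in parallel with R2, giving an effective lower resistance R2' = R2·R_L/(R2+R_L) = 2.789 kΩ.
Then V_out = V_CC · R2'/(R1 + R2') = 47.8 × 2.789/8.829 = 15.10 V.

V_out ≈ 15.1 V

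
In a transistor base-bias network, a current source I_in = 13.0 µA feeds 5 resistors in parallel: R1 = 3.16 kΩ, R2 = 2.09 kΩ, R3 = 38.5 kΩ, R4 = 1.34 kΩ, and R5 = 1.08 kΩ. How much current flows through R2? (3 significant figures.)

I ≈ 2.49 µA

ΣG = 1/3.16 + 1/2.09 + 1/38.5 + 1/1.34 + 1/1.08 = 2.493.
By the current-divider rule, I = I_in · G_k/ΣG = 13.0 × 0.1919 = 2.495 µA.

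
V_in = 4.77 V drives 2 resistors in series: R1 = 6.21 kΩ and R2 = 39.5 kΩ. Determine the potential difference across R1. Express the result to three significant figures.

V ≈ 0.648 V

ΣR = 6.21 + 39.5 = 45.71 kΩ.
By the voltage-divider rule, V = 4.77 × 6.210/45.71 = 0.6480 V.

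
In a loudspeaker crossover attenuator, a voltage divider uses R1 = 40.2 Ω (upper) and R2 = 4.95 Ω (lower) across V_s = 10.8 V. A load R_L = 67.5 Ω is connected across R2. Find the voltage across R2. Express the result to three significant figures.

First combine the lower leg with the load: R2 ‖ R_L = 4.612 Ω.
Now apply the divider: V_out = 10.8 × 0.1029 = 1.111 V.
(Unloaded it would be 1.18 V; the load pulls it down.)

V_out ≈ 1.11 V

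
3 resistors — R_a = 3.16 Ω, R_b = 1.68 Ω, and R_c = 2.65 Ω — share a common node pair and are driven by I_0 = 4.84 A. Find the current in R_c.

I ≈ 1.42 A

Conductances: ΣG = 1/3.16 + 1/1.68 + 1/2.65 = 1.289 (1/Ω).
By the current-divider rule, I = I_0 · G_k/ΣG = 4.84 × 0.2927 = 1.417 A.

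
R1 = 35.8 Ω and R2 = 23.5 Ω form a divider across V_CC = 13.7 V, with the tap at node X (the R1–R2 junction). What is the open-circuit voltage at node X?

V_th ≈ 5.43 V

Open-circuit (no load on X): V_th = V_CC · R2/(R1 + R2) = 13.7 × 23.5/(35.80 + 23.5) = 5.429 V.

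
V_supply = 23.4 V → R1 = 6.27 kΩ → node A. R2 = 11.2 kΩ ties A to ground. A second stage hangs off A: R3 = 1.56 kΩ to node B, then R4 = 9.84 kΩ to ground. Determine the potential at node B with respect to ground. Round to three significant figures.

V_B ≈ 9.57 V

Looking into the second stage from A: R3 + R4 = 11.40 kΩ appears in parallel with R2.
Effective lower resistance at A: R2 ‖ 11.40 = 5.650 kΩ.
First divider: V_A = V_supply · 5.650/(6.27 + 5.650) = 11.09 V.
Stage 2 is unloaded, so V_B = V_A · R4/(R3+R4) = 11.09 × 9.84/11.40 = 9.573 V.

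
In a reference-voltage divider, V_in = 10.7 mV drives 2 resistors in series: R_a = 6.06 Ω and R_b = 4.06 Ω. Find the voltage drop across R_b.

Series total: ΣR = 6.06 + 4.06 = 10.12 Ω.
V = V_in · R/ΣR = 10.7 × 0.4012 = 4.293 mV.

V ≈ 4.29 mV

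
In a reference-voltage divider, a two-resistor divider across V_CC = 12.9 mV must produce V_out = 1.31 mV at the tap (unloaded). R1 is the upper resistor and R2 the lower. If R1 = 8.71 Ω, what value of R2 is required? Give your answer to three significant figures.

R2 ≈ 0.984 Ω

The divider ratio is R2/(R1+R2) = 1.31/12.9 = 0.1016.
So R2 = R1 · V_out/(V_CC − V_out) = 8.71 × 1.31/(12.9 − 1.31) = 8.71 × 0.1130 = 0.9845 Ω.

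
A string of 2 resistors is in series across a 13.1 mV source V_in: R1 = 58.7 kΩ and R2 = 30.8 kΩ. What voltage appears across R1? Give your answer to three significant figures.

ΣR = 58.7 + 30.8 = 89.50 kΩ.
By the voltage-divider rule, V = 13.1 × 58.70/89.50 = 8.592 mV.

V ≈ 8.59 mV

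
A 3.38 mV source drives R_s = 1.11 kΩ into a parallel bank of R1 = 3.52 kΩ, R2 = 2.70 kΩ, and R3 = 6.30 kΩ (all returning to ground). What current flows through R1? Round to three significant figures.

Parallel bank: R_p = 1/(1/3.52 + 1/2.70 + 1/6.30) = 1.230 kΩ.
Node voltage V_A = V_DC · R_p/(R_s + R_p) = 3.38 × 0.5256 = 1.776 mV.
I(R1) = V_A / R1 = 1.776/3.52 = 0.5047 µA.

I ≈ 0.505 µA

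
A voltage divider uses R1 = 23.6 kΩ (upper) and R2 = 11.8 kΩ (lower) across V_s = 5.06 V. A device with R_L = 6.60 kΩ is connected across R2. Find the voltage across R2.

V_out ≈ 0.769 V

R2 ‖ R_L = (11.8 × 6.60)/(11.8 + 6.60) = 4.233 kΩ.
Now apply the divider: V_out = 5.06 × 0.1521 = 0.7695 V.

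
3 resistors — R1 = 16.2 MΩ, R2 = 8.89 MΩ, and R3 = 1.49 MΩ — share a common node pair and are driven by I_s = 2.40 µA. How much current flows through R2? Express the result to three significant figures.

Conductances: ΣG = 1/16.2 + 1/8.89 + 1/1.49 = 0.8454 (1/MΩ).
Current divider: I(R2) = I_s · G_k/ΣG = 2.40 × (0.1125/0.8454) = 2.40 × 0.1331 = 0.3194 µA.

I ≈ 0.319 µA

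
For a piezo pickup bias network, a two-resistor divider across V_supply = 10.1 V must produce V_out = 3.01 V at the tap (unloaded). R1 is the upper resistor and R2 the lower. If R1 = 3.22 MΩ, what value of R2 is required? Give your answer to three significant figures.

V_out/V_supply = R2/(R1+R2) = 0.2980.
Rearranging, R2 = R1·k/(1−k) = 3.22 × 0.4245 = 1.367 MΩ.

R2 ≈ 1.37 MΩ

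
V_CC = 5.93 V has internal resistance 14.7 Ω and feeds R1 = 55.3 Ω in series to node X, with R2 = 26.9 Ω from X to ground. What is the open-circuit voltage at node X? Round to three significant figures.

V_th ≈ 1.65 V

R1' = 14.7 + 55.3 = 70.00 Ω (source resistance + R1).
With X open, the divider is unloaded: V_th = 5.93 × 26.9/96.90 = 1.646 V.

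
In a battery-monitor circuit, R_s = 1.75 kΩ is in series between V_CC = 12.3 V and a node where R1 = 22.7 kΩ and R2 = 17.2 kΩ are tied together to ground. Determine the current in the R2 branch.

Combine the parallel branches: R_p = (1/22.7 + 1/17.2)⁻¹ = 9.785 kΩ.
V_A = 12.3 × 9.785/11.54 = 10.43 V.
I(R2) = V_A / R2 = 10.43/17.2 = 0.6066 mA.

I ≈ 0.607 mA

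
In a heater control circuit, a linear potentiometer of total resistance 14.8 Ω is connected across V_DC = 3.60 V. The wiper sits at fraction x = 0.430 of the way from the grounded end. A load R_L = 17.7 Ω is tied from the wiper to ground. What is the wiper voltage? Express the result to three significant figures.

Split the track: R_lower = x·R_p = 6.364 Ω, R_upper = (1−x)·R_p = 8.436 Ω.
(x·R_p) ‖ R_L = 4.681 Ω.
V_out = 3.60 × 4.681/(8.436 + 4.681) = 1.285 V.
(Unloaded: V_out = x·V_DC = 1.55 V.)

V_out ≈ 1.28 V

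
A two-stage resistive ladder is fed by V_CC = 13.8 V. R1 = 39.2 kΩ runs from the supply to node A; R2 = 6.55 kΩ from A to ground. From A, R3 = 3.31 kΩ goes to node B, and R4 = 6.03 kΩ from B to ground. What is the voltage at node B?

Node A sees R2 in parallel with the series input of stage 2, R3 + R4 = 9.340 kΩ.
Effective lower resistance at A: R2 ‖ 9.340 = 3.850 kΩ.
So V_A = 13.8 × 0.08943 = 1.234 V.
V_B = V_A × 0.6456 = 0.7968 V.

V_B ≈ 0.797 V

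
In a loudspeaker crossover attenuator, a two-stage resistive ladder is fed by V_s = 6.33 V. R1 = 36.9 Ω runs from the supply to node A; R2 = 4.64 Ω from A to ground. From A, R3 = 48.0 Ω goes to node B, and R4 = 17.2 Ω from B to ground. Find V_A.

Node A sees R2 in parallel with the series input of stage 2, R3 + R4 = 65.20 Ω.
R2 ‖ (R3+R4) = 4.332 Ω.
First divider: V_A = V_s · 4.332/(36.9 + 4.332) = 0.6650 V.

V_A ≈ 0.665 V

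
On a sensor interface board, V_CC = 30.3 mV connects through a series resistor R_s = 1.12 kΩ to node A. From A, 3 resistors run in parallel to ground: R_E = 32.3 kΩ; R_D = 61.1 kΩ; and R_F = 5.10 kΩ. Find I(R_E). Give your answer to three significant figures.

I ≈ 0.737 µA

Combine the parallel branches: R_p = (1/32.3 + 1/61.1 + 1/5.10)⁻¹ = 4.108 kΩ.
Node voltage V_A = V_CC · R_p/(R_s + R_p) = 30.3 × 0.7858 = 23.81 mV.
I(R_E) = V_A / R_E = 23.81/32.3 = 0.7371 µA.
(Check via current divider: I_total = 5.795 µA; share G_k/ΣG = 0.1272 → same result.)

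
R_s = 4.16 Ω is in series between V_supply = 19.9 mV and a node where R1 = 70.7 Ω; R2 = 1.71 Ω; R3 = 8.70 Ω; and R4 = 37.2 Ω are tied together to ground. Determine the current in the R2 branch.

I ≈ 2.85 mA

Parallel bank: R_p = 1/(1/70.7 + 1/1.71 + 1/8.70 + 1/37.2) = 1.350 Ω.
V_A = 19.9 × 1.350/5.510 = 4.876 mV.
Branch current I = V_A/R2 = 4.876/1.71 = 2.851 mA.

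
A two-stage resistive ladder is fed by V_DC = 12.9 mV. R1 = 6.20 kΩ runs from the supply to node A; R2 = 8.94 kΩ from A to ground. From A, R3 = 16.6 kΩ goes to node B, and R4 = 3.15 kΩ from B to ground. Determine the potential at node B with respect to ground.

V_B ≈ 1.02 mV

The second stage (R3 + R4 = 19.75 kΩ) loads node A in parallel with R2.
R2 ‖ (R3+R4) = 6.154 kΩ.
First divider: V_A = V_DC · 6.154/(6.20 + 6.154) = 6.426 mV.
V_B = V_A × 0.1595 = 1.025 mV.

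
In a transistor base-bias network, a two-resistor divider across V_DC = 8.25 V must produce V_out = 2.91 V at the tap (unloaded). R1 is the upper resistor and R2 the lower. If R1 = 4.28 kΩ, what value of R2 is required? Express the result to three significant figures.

R2 ≈ 2.33 kΩ

Required fraction k = V_out/V_DC = 0.3527.
R2 = R1 · 0.3527/(1 − 0.3527) = 2.332 kΩ.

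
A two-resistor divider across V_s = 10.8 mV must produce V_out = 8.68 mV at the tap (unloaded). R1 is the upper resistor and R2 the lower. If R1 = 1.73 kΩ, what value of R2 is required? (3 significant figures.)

Required fraction k = V_out/V_s = 0.8037.
R2 = R1 · 0.8037/(1 − 0.8037) = 7.083 kΩ.

R2 ≈ 7.08 kΩ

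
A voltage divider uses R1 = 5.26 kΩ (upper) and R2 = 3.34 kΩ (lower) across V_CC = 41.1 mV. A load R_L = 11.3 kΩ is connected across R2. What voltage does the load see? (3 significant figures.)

The load sits in parallel with R2, giving an effective lower resistance R2' = R2·R_L/(R2+R_L) = 2.578 kΩ.
Then V_out = V_CC · R2'/(R1 + R2') = 41.1 × 2.578/7.838 = 13.52 mV.
(Unloaded it would be 16.0 mV; the load pulls it down.)

V_out ≈ 13.5 mV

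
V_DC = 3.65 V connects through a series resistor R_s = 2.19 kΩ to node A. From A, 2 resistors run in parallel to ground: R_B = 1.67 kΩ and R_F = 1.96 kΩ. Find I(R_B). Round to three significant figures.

I ≈ 0.637 mA

Parallel bank: R_p = 1/(1/1.67 + 1/1.96) = 0.9017 kΩ.
V_A by voltage divider: V_A = 3.65 × 0.9017/(2.19 + 0.9017) = 1.065 V.
I(R_B) = V_A / R_B = 1.065/1.67 = 0.6374 mA.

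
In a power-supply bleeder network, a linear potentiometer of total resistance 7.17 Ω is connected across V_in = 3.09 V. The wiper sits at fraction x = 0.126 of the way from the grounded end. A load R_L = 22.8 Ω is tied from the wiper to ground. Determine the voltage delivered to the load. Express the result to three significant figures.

Lower segment x·R_p = 0.9034 Ω; upper segment (1−x)·R_p = 6.267 Ω.
R_L loads the lower segment: effective lower R = 0.8690 Ω.
Then V_out = V_in · 0.8690/(6.267 + 0.8690) = 0.3763 V.

V_out ≈ 0.376 V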